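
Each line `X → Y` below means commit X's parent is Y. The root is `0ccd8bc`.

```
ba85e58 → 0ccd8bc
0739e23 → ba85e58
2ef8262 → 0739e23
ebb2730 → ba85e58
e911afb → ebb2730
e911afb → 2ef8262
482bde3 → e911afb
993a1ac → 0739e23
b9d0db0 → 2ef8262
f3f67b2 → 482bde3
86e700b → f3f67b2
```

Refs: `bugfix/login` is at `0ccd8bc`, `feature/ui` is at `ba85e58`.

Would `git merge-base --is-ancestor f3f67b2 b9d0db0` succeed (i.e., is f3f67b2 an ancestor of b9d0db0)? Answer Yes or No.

Ancestors of b9d0db0: {0739e23, 0ccd8bc, 2ef8262, b9d0db0, ba85e58}.
f3f67b2 is not in that set, so it is not an ancestor of b9d0db0.

No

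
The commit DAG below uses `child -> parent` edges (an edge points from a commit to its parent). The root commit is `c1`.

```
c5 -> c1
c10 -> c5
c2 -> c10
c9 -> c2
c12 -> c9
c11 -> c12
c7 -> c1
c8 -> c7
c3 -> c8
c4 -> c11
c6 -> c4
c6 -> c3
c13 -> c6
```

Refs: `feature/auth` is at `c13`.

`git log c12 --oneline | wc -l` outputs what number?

Walking parent pointers from c12: reachable set = {c1, c10, c12, c2, c5, c9}.
That is 6 commits.

6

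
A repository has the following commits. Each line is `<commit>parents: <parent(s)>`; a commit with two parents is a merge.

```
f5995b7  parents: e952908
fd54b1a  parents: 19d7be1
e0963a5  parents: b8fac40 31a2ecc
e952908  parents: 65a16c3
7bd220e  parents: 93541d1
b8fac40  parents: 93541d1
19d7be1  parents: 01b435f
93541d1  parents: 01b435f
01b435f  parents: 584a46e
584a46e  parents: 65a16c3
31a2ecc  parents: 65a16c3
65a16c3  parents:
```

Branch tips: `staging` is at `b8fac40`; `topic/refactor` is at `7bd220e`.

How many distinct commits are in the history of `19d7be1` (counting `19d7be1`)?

Walking parent pointers from 19d7be1: reachable set = {01b435f, 19d7be1, 584a46e, 65a16c3}.
That is 4 commits.

4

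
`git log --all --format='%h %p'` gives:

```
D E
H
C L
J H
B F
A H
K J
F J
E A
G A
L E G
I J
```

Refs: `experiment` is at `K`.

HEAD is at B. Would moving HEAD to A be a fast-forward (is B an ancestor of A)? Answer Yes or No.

A fast-forward from B to A is possible iff B is an ancestor of A.
Ancestors of A: {A, H}.
B is not among them, so fast-forward is not possible.

No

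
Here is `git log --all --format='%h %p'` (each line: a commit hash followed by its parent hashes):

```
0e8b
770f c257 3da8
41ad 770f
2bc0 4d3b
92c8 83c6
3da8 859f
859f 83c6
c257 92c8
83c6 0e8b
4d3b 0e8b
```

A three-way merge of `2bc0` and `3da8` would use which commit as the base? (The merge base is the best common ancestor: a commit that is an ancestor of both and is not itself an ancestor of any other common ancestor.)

Ancestors of 2bc0: {0e8b, 2bc0, 4d3b}.
Ancestors of 3da8: {0e8b, 3da8, 83c6, 859f}.
Common ancestors: {0e8b}.
The only common ancestor is 0e8b, so it is the merge base.

0e8b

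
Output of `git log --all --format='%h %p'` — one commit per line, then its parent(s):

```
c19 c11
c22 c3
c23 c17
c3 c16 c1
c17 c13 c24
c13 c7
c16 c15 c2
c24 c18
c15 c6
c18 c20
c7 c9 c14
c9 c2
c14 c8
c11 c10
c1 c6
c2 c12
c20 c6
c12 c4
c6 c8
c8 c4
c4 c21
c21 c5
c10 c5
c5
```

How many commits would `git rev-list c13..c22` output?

Reachable from c22: {c1, c12, c15, c16, c2, c21, c22, c3, c4, c5, c6, c8}.
Reachable from c13: {c12, c13, c14, c2, c21, c4, c5, c7, c8, c9}.
In c22's history but not c13's: {c1, c15, c16, c22, c3, c6} — 6 commits.

6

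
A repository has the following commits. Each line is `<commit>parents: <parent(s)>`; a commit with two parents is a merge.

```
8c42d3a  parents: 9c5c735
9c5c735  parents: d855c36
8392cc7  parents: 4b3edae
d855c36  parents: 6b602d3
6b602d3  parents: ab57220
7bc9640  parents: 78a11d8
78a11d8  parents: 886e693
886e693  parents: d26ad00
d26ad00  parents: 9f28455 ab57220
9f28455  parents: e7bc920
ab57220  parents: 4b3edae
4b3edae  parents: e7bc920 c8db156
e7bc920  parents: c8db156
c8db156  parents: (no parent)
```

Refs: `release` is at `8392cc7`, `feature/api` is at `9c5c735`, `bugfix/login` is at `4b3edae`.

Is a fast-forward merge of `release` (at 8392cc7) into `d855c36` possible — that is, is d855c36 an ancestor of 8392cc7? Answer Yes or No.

No

A fast-forward from d855c36 to 8392cc7 is possible iff d855c36 is an ancestor of 8392cc7.
Ancestors of 8392cc7: {4b3edae, 8392cc7, c8db156, e7bc920}.
d855c36 is not among them, so fast-forward is not possible.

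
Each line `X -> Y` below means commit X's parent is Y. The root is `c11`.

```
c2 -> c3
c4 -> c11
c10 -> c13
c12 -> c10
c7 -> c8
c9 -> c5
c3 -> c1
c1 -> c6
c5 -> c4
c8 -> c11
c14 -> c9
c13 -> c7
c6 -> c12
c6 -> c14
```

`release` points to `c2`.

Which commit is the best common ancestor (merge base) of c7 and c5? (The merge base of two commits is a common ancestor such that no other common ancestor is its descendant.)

c11

Ancestors of c7: {c11, c7, c8}.
Ancestors of c5: {c11, c4, c5}.
Common ancestors: {c11}.
The only common ancestor is c11, so it is the merge base.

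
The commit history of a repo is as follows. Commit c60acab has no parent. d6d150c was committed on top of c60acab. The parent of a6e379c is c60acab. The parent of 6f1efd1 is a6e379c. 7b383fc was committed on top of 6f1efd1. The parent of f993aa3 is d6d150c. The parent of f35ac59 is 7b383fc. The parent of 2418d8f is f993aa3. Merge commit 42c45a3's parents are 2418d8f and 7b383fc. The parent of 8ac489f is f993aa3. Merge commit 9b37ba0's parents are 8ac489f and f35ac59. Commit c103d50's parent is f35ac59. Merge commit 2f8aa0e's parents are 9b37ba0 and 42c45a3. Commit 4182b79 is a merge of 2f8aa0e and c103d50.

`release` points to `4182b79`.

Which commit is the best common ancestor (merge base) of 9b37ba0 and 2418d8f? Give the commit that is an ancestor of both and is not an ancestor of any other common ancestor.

f993aa3

Ancestors of 9b37ba0: {6f1efd1, 7b383fc, 8ac489f, 9b37ba0, a6e379c, c60acab, d6d150c, f35ac59, f993aa3}.
Ancestors of 2418d8f: {2418d8f, c60acab, d6d150c, f993aa3}.
Common ancestors: {c60acab, d6d150c, f993aa3}.
Among these, f993aa3 is not an ancestor of any other common ancestor — it is the merge base.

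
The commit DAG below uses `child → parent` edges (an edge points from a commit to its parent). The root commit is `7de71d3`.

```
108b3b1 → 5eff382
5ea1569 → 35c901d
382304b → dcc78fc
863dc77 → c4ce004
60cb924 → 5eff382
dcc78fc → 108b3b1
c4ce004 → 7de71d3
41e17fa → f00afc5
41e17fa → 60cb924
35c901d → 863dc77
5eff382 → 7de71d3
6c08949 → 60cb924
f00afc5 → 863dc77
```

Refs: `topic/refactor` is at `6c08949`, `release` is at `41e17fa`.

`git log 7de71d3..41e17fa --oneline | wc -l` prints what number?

Reachable from 41e17fa: {41e17fa, 5eff382, 60cb924, 7de71d3, 863dc77, c4ce004, f00afc5}.
Reachable from 7de71d3: {7de71d3}.
In 41e17fa's history but not 7de71d3's: {41e17fa, 5eff382, 60cb924, 863dc77, c4ce004, f00afc5} — 6 commits.

6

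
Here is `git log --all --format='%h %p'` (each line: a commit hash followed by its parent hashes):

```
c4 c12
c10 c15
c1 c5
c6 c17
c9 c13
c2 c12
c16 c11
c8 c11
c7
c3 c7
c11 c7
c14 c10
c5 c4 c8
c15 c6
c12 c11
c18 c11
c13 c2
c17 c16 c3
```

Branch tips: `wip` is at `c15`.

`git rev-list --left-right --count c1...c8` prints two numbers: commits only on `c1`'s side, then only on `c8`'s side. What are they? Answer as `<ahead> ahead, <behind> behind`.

Reachable from c1: {c1, c11, c12, c4, c5, c7, c8}.
Reachable from c8: {c11, c7, c8}.
Only in c1's history (ahead): {c1, c12, c4, c5} — 4.
Only in c8's history (behind): {} — 0.

4 ahead, 0 behind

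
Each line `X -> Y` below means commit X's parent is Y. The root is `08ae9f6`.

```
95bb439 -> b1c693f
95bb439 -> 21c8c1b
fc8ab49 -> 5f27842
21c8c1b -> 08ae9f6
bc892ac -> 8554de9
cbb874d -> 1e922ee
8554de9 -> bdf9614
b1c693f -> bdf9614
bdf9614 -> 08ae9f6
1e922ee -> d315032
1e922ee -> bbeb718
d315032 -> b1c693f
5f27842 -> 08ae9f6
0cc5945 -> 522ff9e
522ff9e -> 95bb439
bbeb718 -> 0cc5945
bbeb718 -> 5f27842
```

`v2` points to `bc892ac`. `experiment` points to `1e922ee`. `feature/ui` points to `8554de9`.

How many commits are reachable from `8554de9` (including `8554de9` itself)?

3

Walking parent pointers from 8554de9: reachable set = {08ae9f6, 8554de9, bdf9614}.
That is 3 commits.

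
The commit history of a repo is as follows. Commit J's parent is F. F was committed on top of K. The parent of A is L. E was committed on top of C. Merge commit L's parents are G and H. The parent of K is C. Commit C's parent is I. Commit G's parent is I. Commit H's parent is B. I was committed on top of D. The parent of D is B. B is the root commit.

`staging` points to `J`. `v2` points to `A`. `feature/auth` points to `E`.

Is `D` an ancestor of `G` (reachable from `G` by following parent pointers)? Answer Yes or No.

Yes

Ancestors of G (commits reachable by following parents): {B, D, G, I}.
D is in that set, so it is an ancestor of G.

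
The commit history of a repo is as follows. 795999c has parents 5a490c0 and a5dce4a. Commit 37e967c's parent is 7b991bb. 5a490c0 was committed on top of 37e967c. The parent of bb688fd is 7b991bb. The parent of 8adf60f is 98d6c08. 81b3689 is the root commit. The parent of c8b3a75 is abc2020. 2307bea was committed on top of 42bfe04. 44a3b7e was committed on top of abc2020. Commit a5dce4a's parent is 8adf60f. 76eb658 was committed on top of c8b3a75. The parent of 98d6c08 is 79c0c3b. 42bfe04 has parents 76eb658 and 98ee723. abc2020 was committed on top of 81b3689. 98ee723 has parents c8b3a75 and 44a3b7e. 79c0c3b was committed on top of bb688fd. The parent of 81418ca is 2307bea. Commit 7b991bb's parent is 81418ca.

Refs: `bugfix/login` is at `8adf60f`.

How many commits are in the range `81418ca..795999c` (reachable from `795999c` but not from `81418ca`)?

Reachable from 795999c: {2307bea, 37e967c, 42bfe04, 44a3b7e, 5a490c0, 76eb658, 795999c, 79c0c3b, 7b991bb, 81418ca, 81b3689, 8adf60f, 98d6c08, 98ee723, a5dce4a, abc2020, bb688fd, c8b3a75}.
Reachable from 81418ca: {2307bea, 42bfe04, 44a3b7e, 76eb658, 81418ca, 81b3689, 98ee723, abc2020, c8b3a75}.
In 795999c's history but not 81418ca's: {37e967c, 5a490c0, 795999c, 79c0c3b, 7b991bb, 8adf60f, 98d6c08, a5dce4a, bb688fd} — 9 commits.

9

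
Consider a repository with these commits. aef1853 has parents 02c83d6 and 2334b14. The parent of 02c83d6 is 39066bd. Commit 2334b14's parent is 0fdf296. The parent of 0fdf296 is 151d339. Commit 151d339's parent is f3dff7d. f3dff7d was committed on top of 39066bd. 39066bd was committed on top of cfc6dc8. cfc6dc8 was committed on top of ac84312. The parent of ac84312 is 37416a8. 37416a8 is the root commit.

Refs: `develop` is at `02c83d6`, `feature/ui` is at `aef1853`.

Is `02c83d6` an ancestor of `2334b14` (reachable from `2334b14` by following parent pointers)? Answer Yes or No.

No

Ancestors of 2334b14: {0fdf296, 151d339, 2334b14, 37416a8, 39066bd, ac84312, cfc6dc8, f3dff7d}.
02c83d6 is not in that set, so it is not an ancestor of 2334b14.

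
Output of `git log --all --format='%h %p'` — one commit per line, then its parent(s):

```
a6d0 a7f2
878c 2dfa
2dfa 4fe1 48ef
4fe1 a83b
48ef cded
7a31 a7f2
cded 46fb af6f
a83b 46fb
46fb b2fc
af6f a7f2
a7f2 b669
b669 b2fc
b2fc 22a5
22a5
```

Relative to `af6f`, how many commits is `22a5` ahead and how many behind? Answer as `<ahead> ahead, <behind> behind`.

0 ahead, 4 behind

Reachable from 22a5: {22a5}.
Reachable from af6f: {22a5, a7f2, af6f, b2fc, b669}.
Only in 22a5's history (ahead): {} — 0.
Only in af6f's history (behind): {a7f2, af6f, b2fc, b669} — 4.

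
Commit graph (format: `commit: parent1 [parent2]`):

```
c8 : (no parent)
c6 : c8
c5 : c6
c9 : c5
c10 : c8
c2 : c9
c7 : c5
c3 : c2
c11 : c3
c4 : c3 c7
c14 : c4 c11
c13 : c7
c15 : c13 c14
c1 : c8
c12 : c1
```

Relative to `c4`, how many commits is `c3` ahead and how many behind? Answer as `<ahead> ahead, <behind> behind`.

0 ahead, 2 behind

Reachable from c3: {c2, c3, c5, c6, c8, c9}.
Reachable from c4: {c2, c3, c4, c5, c6, c7, c8, c9}.
Only in c3's history (ahead): {} — 0.
Only in c4's history (behind): {c4, c7} — 2.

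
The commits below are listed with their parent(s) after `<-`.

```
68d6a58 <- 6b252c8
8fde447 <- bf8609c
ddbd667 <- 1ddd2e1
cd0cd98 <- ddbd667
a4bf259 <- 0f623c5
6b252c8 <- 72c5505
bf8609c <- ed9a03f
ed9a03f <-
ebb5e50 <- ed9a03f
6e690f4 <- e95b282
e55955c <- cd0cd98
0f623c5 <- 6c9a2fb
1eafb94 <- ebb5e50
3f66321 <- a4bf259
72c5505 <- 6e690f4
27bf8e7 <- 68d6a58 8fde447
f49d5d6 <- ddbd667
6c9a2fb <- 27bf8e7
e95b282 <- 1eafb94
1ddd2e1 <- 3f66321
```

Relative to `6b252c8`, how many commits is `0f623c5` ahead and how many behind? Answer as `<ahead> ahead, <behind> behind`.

6 ahead, 0 behind

Reachable from 0f623c5: {0f623c5, 1eafb94, 27bf8e7, 68d6a58, 6b252c8, 6c9a2fb, 6e690f4, 72c5505, 8fde447, bf8609c, e95b282, ebb5e50, ed9a03f}.
Reachable from 6b252c8: {1eafb94, 6b252c8, 6e690f4, 72c5505, e95b282, ebb5e50, ed9a03f}.
Only in 0f623c5's history (ahead): {0f623c5, 27bf8e7, 68d6a58, 6c9a2fb, 8fde447, bf8609c} — 6.
Only in 6b252c8's history (behind): {} — 0.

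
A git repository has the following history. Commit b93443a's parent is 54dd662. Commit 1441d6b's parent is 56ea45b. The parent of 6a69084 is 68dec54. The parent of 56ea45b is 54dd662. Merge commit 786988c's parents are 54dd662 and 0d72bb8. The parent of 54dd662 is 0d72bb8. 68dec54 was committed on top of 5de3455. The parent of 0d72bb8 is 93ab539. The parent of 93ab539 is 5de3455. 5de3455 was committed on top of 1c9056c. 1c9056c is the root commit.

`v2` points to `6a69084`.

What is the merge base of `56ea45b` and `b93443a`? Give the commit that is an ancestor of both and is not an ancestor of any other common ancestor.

54dd662

Ancestors of 56ea45b: {0d72bb8, 1c9056c, 54dd662, 56ea45b, 5de3455, 93ab539}.
Ancestors of b93443a: {0d72bb8, 1c9056c, 54dd662, 5de3455, 93ab539, b93443a}.
Common ancestors: {0d72bb8, 1c9056c, 54dd662, 5de3455, 93ab539}.
Among these, 54dd662 is not an ancestor of any other common ancestor — it is the merge base.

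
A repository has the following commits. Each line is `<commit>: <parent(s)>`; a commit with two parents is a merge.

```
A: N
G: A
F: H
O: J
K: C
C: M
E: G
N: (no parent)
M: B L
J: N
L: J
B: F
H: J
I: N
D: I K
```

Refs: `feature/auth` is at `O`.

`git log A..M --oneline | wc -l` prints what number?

Reachable from M: {B, F, H, J, L, M, N}.
Reachable from A: {A, N}.
In M's history but not A's: {B, F, H, J, L, M} — 6 commits.

6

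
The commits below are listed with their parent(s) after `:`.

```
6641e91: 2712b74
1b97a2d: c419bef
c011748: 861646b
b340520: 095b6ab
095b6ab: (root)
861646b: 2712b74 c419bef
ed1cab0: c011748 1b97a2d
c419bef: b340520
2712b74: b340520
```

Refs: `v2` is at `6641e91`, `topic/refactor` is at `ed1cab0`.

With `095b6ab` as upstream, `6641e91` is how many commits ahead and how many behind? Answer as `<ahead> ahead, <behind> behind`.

3 ahead, 0 behind

Reachable from 6641e91: {095b6ab, 2712b74, 6641e91, b340520}.
Reachable from 095b6ab: {095b6ab}.
Only in 6641e91's history (ahead): {2712b74, 6641e91, b340520} — 3.
Only in 095b6ab's history (behind): {} — 0.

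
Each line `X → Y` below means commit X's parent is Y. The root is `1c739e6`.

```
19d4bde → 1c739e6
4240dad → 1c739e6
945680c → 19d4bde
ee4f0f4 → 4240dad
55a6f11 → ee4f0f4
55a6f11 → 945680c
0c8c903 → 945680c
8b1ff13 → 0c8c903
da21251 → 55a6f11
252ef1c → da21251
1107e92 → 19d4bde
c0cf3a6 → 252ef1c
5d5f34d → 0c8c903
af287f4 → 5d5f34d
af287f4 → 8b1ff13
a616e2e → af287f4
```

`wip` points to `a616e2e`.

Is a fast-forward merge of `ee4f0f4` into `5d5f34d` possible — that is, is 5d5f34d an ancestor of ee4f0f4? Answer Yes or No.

No

A fast-forward from 5d5f34d to ee4f0f4 is possible iff 5d5f34d is an ancestor of ee4f0f4.
Ancestors of ee4f0f4: {1c739e6, 4240dad, ee4f0f4}.
5d5f34d is not among them, so fast-forward is not possible.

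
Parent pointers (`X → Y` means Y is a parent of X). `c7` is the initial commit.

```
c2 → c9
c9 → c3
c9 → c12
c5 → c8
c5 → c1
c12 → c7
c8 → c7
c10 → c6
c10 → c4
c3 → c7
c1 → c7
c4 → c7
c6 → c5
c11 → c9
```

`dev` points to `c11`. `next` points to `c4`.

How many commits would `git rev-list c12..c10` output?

6

Reachable from c10: {c1, c10, c4, c5, c6, c7, c8}.
Reachable from c12: {c12, c7}.
In c10's history but not c12's: {c1, c10, c4, c5, c6, c8} — 6 commits.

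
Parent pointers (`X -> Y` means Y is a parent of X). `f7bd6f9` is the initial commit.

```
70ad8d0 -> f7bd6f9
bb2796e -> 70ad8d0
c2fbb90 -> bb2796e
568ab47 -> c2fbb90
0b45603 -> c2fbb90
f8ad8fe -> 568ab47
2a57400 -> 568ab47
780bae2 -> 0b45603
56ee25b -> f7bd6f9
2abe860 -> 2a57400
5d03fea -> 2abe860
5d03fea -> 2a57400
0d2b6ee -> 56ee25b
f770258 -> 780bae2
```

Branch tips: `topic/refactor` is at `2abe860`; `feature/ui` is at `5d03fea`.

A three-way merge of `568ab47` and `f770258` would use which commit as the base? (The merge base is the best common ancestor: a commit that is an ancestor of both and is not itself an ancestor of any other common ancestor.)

c2fbb90

Ancestors of 568ab47: {568ab47, 70ad8d0, bb2796e, c2fbb90, f7bd6f9}.
Ancestors of f770258: {0b45603, 70ad8d0, 780bae2, bb2796e, c2fbb90, f770258, f7bd6f9}.
Common ancestors: {70ad8d0, bb2796e, c2fbb90, f7bd6f9}.
Among these, c2fbb90 is not an ancestor of any other common ancestor — it is the merge base.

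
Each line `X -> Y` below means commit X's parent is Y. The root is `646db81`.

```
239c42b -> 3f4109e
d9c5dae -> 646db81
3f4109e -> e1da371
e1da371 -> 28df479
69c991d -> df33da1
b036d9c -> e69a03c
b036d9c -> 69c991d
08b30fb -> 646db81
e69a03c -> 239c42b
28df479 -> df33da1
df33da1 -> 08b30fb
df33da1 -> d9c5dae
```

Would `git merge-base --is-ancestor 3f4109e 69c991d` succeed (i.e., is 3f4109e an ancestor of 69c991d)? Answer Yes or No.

Ancestors of 69c991d: {08b30fb, 646db81, 69c991d, d9c5dae, df33da1}.
3f4109e is not in that set, so it is not an ancestor of 69c991d.

No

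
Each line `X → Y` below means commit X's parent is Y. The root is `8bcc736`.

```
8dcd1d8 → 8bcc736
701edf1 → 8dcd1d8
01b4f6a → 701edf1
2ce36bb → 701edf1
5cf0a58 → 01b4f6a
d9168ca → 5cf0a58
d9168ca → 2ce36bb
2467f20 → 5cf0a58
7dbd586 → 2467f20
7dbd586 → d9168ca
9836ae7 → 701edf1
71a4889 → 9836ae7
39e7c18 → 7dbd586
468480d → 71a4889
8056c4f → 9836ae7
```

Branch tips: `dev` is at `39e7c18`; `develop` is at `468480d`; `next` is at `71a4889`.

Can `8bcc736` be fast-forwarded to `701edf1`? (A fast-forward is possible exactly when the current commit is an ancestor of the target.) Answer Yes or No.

A fast-forward from 8bcc736 to 701edf1 is possible iff 8bcc736 is an ancestor of 701edf1.
Ancestors of 701edf1: {701edf1, 8bcc736, 8dcd1d8}.
8bcc736 is among them, so fast-forward is possible.

Yes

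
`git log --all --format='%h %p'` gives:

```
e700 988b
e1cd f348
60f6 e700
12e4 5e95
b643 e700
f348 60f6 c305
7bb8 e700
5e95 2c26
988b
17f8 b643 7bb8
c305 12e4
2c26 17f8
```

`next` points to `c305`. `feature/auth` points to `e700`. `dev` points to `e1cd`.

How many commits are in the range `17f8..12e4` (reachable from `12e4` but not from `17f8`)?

3

Reachable from 12e4: {12e4, 17f8, 2c26, 5e95, 7bb8, 988b, b643, e700}.
Reachable from 17f8: {17f8, 7bb8, 988b, b643, e700}.
In 12e4's history but not 17f8's: {12e4, 2c26, 5e95} — 3 commits.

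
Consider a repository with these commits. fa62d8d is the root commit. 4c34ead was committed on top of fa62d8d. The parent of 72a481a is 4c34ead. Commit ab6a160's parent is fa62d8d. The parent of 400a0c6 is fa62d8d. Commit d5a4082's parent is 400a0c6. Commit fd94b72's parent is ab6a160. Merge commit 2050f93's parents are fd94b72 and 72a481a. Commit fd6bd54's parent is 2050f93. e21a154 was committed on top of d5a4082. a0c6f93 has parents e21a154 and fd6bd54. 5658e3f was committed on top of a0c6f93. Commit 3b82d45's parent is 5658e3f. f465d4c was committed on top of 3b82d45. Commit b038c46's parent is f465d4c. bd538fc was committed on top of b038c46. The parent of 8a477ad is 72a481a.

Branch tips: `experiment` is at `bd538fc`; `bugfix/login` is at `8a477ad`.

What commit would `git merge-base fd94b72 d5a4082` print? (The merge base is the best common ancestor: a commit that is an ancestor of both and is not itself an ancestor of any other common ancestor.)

fa62d8d

Ancestors of fd94b72: {ab6a160, fa62d8d, fd94b72}.
Ancestors of d5a4082: {400a0c6, d5a4082, fa62d8d}.
Common ancestors: {fa62d8d}.
The only common ancestor is fa62d8d, so it is the merge base.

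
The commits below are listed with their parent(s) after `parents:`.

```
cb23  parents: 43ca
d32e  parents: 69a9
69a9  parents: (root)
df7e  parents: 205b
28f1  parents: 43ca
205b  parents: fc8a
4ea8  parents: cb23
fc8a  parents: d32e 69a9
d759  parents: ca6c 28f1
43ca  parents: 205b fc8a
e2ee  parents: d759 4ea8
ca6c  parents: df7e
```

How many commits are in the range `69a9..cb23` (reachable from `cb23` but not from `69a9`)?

Reachable from cb23: {205b, 43ca, 69a9, cb23, d32e, fc8a}.
Reachable from 69a9: {69a9}.
In cb23's history but not 69a9's: {205b, 43ca, cb23, d32e, fc8a} — 5 commits.

5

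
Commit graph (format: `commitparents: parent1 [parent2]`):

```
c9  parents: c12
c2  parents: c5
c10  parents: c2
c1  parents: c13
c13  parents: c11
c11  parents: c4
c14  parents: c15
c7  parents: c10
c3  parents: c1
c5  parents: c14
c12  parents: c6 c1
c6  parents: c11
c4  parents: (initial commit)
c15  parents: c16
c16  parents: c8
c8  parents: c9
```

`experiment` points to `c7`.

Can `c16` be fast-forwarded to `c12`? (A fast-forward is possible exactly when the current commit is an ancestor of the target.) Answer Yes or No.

A fast-forward from c16 to c12 is possible iff c16 is an ancestor of c12.
Ancestors of c12: {c1, c11, c12, c13, c4, c6}.
c16 is not among them, so fast-forward is not possible.

No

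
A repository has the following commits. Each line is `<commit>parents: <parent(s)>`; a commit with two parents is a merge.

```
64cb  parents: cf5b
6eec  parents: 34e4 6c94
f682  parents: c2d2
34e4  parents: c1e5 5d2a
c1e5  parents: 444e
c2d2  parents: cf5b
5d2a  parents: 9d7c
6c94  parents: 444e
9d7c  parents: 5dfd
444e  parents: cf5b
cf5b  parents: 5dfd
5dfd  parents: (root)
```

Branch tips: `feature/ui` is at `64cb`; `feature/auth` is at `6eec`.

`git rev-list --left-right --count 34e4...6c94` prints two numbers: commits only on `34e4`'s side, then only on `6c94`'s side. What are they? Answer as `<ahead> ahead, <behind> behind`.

4 ahead, 1 behind

Reachable from 34e4: {34e4, 444e, 5d2a, 5dfd, 9d7c, c1e5, cf5b}.
Reachable from 6c94: {444e, 5dfd, 6c94, cf5b}.
Only in 34e4's history (ahead): {34e4, 5d2a, 9d7c, c1e5} — 4.
Only in 6c94's history (behind): {6c94} — 1.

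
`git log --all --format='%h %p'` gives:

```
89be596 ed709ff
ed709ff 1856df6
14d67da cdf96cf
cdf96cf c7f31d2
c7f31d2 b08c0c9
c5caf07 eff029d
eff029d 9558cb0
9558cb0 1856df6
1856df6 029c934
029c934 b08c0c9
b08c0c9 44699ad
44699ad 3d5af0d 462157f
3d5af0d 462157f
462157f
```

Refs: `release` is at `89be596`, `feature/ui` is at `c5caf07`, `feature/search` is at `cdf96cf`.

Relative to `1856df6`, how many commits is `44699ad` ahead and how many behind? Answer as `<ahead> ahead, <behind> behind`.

Reachable from 44699ad: {3d5af0d, 44699ad, 462157f}.
Reachable from 1856df6: {029c934, 1856df6, 3d5af0d, 44699ad, 462157f, b08c0c9}.
Only in 44699ad's history (ahead): {} — 0.
Only in 1856df6's history (behind): {029c934, 1856df6, b08c0c9} — 3.

0 ahead, 3 behind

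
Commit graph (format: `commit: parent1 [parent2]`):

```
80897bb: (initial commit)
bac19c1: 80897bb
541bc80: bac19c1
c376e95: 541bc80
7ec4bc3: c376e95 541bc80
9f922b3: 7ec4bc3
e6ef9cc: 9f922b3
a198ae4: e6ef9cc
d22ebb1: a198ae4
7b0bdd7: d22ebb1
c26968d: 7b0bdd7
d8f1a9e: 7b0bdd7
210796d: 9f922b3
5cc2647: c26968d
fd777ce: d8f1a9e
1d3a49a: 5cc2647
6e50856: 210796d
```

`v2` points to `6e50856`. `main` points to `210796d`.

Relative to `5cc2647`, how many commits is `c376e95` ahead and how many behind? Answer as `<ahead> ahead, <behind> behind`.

Reachable from c376e95: {541bc80, 80897bb, bac19c1, c376e95}.
Reachable from 5cc2647: {541bc80, 5cc2647, 7b0bdd7, 7ec4bc3, 80897bb, 9f922b3, a198ae4, bac19c1, c26968d, c376e95, d22ebb1, e6ef9cc}.
Only in c376e95's history (ahead): {} — 0.
Only in 5cc2647's history (behind): {5cc2647, 7b0bdd7, 7ec4bc3, 9f922b3, a198ae4, c26968d, d22ebb1, e6ef9cc} — 8.

0 ahead, 8 behind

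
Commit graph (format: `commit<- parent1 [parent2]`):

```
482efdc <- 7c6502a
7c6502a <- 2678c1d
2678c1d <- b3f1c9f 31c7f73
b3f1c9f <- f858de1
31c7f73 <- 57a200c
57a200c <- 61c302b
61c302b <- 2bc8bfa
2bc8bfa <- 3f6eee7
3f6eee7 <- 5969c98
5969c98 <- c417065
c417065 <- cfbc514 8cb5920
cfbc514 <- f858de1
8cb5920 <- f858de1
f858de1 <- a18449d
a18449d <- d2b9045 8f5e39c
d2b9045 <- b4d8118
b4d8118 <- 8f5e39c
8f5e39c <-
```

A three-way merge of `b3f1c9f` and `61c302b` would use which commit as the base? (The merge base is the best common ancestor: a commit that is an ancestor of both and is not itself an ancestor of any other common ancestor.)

Ancestors of b3f1c9f: {8f5e39c, a18449d, b3f1c9f, b4d8118, d2b9045, f858de1}.
Ancestors of 61c302b: {2bc8bfa, 3f6eee7, 5969c98, 61c302b, 8cb5920, 8f5e39c, a18449d, b4d8118, c417065, cfbc514, d2b9045, f858de1}.
Common ancestors: {8f5e39c, a18449d, b4d8118, d2b9045, f858de1}.
Among these, f858de1 is not an ancestor of any other common ancestor — it is the merge base.

f858de1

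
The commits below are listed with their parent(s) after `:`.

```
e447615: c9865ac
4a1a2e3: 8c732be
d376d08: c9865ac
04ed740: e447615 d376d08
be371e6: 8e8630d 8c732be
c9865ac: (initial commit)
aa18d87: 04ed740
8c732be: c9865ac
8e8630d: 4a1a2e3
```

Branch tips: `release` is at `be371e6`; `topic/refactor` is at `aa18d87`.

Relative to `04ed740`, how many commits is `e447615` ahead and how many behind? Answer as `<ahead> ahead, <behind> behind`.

Reachable from e447615: {c9865ac, e447615}.
Reachable from 04ed740: {04ed740, c9865ac, d376d08, e447615}.
Only in e447615's history (ahead): {} — 0.
Only in 04ed740's history (behind): {04ed740, d376d08} — 2.

0 ahead, 2 behind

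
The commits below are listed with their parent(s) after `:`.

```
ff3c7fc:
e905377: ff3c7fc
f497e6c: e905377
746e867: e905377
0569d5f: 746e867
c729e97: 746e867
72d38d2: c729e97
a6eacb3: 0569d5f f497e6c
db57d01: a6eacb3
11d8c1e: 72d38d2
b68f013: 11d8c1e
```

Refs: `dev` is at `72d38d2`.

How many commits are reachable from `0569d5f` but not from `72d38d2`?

1

Reachable from 0569d5f: {0569d5f, 746e867, e905377, ff3c7fc}.
Reachable from 72d38d2: {72d38d2, 746e867, c729e97, e905377, ff3c7fc}.
In 0569d5f's history but not 72d38d2's: {0569d5f} — 1 commit.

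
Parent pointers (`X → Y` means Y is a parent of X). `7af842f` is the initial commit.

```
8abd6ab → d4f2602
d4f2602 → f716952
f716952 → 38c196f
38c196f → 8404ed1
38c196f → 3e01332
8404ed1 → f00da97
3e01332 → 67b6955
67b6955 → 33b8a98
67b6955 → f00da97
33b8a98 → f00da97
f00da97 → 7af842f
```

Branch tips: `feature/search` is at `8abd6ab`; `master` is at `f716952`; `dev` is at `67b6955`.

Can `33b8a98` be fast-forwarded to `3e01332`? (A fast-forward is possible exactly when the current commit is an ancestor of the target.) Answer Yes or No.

Yes

A fast-forward from 33b8a98 to 3e01332 is possible iff 33b8a98 is an ancestor of 3e01332.
Ancestors of 3e01332: {33b8a98, 3e01332, 67b6955, 7af842f, f00da97}.
33b8a98 is among them, so fast-forward is possible.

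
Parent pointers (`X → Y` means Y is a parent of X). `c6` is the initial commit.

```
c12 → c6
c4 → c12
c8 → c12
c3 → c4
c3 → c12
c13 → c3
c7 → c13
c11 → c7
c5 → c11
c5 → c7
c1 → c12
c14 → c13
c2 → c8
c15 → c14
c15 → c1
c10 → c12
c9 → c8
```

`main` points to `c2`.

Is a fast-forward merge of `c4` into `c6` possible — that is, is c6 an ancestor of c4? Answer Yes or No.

A fast-forward from c6 to c4 is possible iff c6 is an ancestor of c4.
Ancestors of c4: {c12, c4, c6}.
c6 is among them, so fast-forward is possible.

Yes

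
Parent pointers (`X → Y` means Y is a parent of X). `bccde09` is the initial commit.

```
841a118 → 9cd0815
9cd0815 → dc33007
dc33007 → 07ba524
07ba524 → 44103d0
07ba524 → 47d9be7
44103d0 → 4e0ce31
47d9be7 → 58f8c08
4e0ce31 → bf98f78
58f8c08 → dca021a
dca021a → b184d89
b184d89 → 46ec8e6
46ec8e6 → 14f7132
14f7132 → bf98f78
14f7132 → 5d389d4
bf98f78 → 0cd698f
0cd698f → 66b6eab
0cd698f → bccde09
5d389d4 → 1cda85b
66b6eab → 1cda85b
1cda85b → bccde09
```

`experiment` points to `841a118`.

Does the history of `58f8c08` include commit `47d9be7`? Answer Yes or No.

No

Ancestors of 58f8c08: {0cd698f, 14f7132, 1cda85b, 46ec8e6, 58f8c08, 5d389d4, 66b6eab, b184d89, bccde09, bf98f78, dca021a}.
47d9be7 is not in that set, so it is not an ancestor of 58f8c08.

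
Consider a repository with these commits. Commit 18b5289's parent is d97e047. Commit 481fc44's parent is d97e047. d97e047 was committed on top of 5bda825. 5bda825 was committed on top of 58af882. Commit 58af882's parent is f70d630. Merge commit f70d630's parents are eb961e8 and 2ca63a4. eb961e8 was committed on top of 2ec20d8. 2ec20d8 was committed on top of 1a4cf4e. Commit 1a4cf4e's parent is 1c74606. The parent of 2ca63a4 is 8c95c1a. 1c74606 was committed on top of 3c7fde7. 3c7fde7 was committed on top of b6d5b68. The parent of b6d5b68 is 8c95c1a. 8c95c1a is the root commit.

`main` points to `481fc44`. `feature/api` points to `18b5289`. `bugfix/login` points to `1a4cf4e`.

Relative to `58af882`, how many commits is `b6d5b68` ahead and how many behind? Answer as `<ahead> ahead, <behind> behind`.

0 ahead, 8 behind

Reachable from b6d5b68: {8c95c1a, b6d5b68}.
Reachable from 58af882: {1a4cf4e, 1c74606, 2ca63a4, 2ec20d8, 3c7fde7, 58af882, 8c95c1a, b6d5b68, eb961e8, f70d630}.
Only in b6d5b68's history (ahead): {} — 0.
Only in 58af882's history (behind): {1a4cf4e, 1c74606, 2ca63a4, 2ec20d8, 3c7fde7, 58af882, eb961e8, f70d630} — 8.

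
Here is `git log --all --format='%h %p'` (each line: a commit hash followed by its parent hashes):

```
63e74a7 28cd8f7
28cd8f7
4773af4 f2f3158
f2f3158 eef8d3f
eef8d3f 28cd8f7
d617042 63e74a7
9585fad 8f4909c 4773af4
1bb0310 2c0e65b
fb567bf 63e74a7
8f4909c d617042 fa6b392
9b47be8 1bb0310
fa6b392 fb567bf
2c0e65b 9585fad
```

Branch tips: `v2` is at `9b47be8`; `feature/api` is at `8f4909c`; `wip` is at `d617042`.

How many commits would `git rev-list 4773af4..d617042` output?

2

Reachable from d617042: {28cd8f7, 63e74a7, d617042}.
Reachable from 4773af4: {28cd8f7, 4773af4, eef8d3f, f2f3158}.
In d617042's history but not 4773af4's: {63e74a7, d617042} — 2 commits.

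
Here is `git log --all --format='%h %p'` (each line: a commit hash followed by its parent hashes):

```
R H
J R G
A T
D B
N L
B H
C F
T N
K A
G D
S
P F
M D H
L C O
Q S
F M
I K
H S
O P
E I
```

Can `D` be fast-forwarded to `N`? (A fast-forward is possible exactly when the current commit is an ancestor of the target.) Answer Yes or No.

A fast-forward from D to N is possible iff D is an ancestor of N.
Ancestors of N: {B, C, D, F, H, L, M, N, O, P, S}.
D is among them, so fast-forward is possible.

Yes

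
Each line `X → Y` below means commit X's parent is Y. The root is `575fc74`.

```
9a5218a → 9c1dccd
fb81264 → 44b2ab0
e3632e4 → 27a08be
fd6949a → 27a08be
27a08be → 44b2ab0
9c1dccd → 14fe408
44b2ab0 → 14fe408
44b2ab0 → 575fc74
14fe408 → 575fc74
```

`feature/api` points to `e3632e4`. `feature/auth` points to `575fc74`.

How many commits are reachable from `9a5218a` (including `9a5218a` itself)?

4

Walking parent pointers from 9a5218a: reachable set = {14fe408, 575fc74, 9a5218a, 9c1dccd}.
That is 4 commits.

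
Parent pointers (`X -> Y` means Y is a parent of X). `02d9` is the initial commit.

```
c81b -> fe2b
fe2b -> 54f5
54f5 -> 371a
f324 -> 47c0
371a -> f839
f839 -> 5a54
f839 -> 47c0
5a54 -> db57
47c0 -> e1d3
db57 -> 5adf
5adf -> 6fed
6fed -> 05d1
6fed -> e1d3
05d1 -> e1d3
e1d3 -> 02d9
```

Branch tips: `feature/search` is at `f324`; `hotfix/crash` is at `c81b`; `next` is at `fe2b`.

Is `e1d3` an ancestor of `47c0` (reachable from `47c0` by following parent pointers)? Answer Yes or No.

Yes

Ancestors of 47c0 (commits reachable by following parents): {02d9, 47c0, e1d3}.
e1d3 is in that set, so it is an ancestor of 47c0.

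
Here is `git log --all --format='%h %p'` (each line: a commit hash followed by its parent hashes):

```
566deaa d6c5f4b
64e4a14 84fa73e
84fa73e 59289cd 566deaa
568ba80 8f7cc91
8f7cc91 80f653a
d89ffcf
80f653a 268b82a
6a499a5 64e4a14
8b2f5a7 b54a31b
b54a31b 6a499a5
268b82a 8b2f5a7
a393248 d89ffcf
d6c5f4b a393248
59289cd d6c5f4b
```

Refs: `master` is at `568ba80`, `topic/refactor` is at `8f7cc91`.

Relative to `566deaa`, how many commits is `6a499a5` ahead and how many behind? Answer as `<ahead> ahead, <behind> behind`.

Reachable from 6a499a5: {566deaa, 59289cd, 64e4a14, 6a499a5, 84fa73e, a393248, d6c5f4b, d89ffcf}.
Reachable from 566deaa: {566deaa, a393248, d6c5f4b, d89ffcf}.
Only in 6a499a5's history (ahead): {59289cd, 64e4a14, 6a499a5, 84fa73e} — 4.
Only in 566deaa's history (behind): {} — 0.

4 ahead, 0 behind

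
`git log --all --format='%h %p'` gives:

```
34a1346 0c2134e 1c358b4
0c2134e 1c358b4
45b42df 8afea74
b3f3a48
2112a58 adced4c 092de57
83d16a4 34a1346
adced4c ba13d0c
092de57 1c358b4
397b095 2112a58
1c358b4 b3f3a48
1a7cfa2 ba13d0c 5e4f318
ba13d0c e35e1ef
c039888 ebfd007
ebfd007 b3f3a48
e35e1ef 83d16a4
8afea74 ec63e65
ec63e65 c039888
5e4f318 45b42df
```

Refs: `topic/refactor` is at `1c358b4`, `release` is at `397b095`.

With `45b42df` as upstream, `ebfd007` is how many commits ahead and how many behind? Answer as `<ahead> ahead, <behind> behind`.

0 ahead, 4 behind

Reachable from ebfd007: {b3f3a48, ebfd007}.
Reachable from 45b42df: {45b42df, 8afea74, b3f3a48, c039888, ebfd007, ec63e65}.
Only in ebfd007's history (ahead): {} — 0.
Only in 45b42df's history (behind): {45b42df, 8afea74, c039888, ec63e65} — 4.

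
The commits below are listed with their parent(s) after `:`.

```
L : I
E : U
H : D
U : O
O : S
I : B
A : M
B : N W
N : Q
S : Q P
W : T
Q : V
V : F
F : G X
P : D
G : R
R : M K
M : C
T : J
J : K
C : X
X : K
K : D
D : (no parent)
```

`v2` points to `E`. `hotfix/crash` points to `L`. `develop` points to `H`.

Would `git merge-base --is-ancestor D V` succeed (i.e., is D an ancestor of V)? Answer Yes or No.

Ancestors of V (commits reachable by following parents): {C, D, F, G, K, M, R, V, X}.
D is in that set, so it is an ancestor of V.

Yes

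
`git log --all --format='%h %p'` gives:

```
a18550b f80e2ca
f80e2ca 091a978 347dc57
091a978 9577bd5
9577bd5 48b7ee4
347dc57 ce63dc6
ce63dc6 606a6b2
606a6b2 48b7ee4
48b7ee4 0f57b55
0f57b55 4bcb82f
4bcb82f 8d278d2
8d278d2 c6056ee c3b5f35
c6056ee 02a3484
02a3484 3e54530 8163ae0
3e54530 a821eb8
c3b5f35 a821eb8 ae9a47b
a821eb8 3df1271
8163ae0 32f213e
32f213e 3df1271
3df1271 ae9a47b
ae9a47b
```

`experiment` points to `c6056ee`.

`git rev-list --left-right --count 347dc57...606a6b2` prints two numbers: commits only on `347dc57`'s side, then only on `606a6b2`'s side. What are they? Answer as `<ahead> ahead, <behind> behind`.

2 ahead, 0 behind

Reachable from 347dc57: {02a3484, 0f57b55, 32f213e, 347dc57, 3df1271, 3e54530, 48b7ee4, 4bcb82f, 606a6b2, 8163ae0, 8d278d2, a821eb8, ae9a47b, c3b5f35, c6056ee, ce63dc6}.
Reachable from 606a6b2: {02a3484, 0f57b55, 32f213e, 3df1271, 3e54530, 48b7ee4, 4bcb82f, 606a6b2, 8163ae0, 8d278d2, a821eb8, ae9a47b, c3b5f35, c6056ee}.
Only in 347dc57's history (ahead): {347dc57, ce63dc6} — 2.
Only in 606a6b2's history (behind): {} — 0.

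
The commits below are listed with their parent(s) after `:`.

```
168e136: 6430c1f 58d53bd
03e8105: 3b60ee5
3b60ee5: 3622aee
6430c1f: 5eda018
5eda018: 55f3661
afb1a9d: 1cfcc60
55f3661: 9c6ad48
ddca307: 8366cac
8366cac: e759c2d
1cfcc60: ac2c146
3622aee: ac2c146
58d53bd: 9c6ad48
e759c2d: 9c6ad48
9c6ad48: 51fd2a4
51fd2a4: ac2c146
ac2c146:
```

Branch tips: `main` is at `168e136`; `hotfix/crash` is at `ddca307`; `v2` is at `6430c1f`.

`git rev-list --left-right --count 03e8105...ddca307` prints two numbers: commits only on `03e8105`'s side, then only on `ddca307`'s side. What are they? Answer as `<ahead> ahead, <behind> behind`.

Reachable from 03e8105: {03e8105, 3622aee, 3b60ee5, ac2c146}.
Reachable from ddca307: {51fd2a4, 8366cac, 9c6ad48, ac2c146, ddca307, e759c2d}.
Only in 03e8105's history (ahead): {03e8105, 3622aee, 3b60ee5} — 3.
Only in ddca307's history (behind): {51fd2a4, 8366cac, 9c6ad48, ddca307, e759c2d} — 5.

3 ahead, 5 behind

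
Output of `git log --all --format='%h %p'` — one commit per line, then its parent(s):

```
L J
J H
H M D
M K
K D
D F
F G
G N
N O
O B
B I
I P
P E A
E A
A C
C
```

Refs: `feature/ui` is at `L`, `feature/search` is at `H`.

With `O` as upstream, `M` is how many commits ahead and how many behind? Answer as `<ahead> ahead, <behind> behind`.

Reachable from M: {A, B, C, D, E, F, G, I, K, M, N, O, P}.
Reachable from O: {A, B, C, E, I, O, P}.
Only in M's history (ahead): {D, F, G, K, M, N} — 6.
Only in O's history (behind): {} — 0.

6 ahead, 0 behind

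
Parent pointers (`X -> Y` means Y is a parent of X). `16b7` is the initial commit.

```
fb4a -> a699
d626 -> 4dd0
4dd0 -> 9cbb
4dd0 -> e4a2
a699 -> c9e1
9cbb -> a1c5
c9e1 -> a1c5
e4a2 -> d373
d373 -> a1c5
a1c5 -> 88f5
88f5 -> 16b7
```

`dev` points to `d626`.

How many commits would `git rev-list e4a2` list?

5

Walking parent pointers from e4a2: reachable set = {16b7, 88f5, a1c5, d373, e4a2}.
That is 5 commits.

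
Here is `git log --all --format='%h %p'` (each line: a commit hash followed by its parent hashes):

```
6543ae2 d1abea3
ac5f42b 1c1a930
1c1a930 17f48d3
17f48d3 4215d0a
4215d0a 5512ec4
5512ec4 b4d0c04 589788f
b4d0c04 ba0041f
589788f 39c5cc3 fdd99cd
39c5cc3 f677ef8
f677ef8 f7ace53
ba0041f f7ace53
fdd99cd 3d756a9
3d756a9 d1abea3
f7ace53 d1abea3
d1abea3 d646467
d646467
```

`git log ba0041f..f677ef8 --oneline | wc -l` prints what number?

Reachable from f677ef8: {d1abea3, d646467, f677ef8, f7ace53}.
Reachable from ba0041f: {ba0041f, d1abea3, d646467, f7ace53}.
In f677ef8's history but not ba0041f's: {f677ef8} — 1 commit.

1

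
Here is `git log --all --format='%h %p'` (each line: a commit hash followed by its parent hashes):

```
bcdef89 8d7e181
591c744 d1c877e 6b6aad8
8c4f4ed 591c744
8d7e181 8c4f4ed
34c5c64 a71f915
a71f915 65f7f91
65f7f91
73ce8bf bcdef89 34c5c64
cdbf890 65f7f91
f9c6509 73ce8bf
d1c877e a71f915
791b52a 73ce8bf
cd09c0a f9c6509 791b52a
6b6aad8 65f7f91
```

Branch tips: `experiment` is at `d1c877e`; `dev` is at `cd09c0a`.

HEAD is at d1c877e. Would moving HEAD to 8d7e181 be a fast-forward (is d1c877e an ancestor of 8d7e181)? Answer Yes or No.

Yes

A fast-forward from d1c877e to 8d7e181 is possible iff d1c877e is an ancestor of 8d7e181.
Ancestors of 8d7e181: {591c744, 65f7f91, 6b6aad8, 8c4f4ed, 8d7e181, a71f915, d1c877e}.
d1c877e is among them, so fast-forward is possible.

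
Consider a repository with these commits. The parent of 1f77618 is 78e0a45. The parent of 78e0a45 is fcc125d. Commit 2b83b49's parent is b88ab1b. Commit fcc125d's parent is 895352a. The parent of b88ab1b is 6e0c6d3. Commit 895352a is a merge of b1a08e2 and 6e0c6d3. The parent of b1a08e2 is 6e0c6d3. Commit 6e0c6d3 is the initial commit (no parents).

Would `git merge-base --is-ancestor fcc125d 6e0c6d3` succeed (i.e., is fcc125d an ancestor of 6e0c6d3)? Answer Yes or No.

No

Ancestors of 6e0c6d3: {6e0c6d3}.
fcc125d is not in that set, so it is not an ancestor of 6e0c6d3.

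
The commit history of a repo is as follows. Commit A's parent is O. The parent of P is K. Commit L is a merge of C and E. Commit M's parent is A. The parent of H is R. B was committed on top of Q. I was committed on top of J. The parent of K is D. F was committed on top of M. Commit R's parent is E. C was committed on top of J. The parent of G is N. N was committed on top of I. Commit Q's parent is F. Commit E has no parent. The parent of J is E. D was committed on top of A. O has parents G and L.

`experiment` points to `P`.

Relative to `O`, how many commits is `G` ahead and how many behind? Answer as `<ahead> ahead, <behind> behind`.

0 ahead, 3 behind

Reachable from G: {E, G, I, J, N}.
Reachable from O: {C, E, G, I, J, L, N, O}.
Only in G's history (ahead): {} — 0.
Only in O's history (behind): {C, L, O} — 3.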